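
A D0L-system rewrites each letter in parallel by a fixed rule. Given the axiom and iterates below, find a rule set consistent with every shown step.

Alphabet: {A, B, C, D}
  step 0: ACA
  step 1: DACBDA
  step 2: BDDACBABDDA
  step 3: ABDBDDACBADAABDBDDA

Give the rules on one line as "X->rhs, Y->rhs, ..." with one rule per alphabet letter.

A->DA, B->A, C->CB, D->BD

  step 2 ⇒ step 3: BDDACBABDDA ⇒ A·BD·BD·DA·CB·A·DA·A·BD·BD·DA
    A ↦ DA
    B ↦ A
    C ↦ CB
    D ↦ BD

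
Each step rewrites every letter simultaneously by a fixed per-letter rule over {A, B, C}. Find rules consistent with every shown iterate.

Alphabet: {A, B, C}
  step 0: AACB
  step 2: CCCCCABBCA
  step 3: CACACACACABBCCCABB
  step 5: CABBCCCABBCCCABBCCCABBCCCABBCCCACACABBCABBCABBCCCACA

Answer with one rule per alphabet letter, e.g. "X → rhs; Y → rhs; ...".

A->BB, B->C, C->CA

  step 2 ⇒ step 3: CCCCCABBCA ⇒ CA·CA·CA·CA·CA·BB·C·C·CA·BB
    A ↦ BB
    B ↦ C
    C ↦ CA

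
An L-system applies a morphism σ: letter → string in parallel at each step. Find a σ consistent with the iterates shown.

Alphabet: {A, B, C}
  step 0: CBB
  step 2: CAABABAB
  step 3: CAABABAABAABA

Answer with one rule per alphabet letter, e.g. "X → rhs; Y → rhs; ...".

A->AB, B->A, C->CA

  step 2 ⇒ step 3: CAABABAB ⇒ CA·AB·AB·A·AB·A·AB·A
    A ↦ AB
    B ↦ A
    C ↦ CA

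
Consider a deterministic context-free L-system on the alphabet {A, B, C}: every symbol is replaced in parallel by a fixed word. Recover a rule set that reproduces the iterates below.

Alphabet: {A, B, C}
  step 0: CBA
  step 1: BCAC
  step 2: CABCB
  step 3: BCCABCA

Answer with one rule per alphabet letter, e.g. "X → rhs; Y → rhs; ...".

  step 2 ⇒ step 3: CABCB ⇒ B·C·CA·B·CA
    A ↦ C
    B ↦ CA
    C ↦ B

A->C, B->CA, C->B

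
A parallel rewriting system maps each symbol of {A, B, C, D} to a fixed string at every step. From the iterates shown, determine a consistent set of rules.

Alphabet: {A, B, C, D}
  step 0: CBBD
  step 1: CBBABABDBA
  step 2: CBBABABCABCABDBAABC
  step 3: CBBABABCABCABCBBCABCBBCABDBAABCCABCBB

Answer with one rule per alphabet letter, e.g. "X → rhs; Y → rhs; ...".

  step 2 ⇒ step 3: CBBABABCABCABDBAABC ⇒ CBB·AB·AB·C·AB·C·AB·CBB·C·AB·CBB·C·AB·DBA·AB·C·C·AB·CBB
    A ↦ C
    B ↦ AB
    C ↦ CBB
    D ↦ DBA

A->C, B->AB, C->CBB, D->DBA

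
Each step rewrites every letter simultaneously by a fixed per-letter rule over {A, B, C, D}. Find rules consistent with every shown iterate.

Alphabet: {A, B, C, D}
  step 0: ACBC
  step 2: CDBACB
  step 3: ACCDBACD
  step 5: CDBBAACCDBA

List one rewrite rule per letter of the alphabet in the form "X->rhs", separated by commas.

  step 2 ⇒ step 3: CDBACB ⇒ A·C·CD·B·A·CD
    A ↦ B
    B ↦ CD
    C ↦ A
    D ↦ C

A->B, B->CD, C->A, D->C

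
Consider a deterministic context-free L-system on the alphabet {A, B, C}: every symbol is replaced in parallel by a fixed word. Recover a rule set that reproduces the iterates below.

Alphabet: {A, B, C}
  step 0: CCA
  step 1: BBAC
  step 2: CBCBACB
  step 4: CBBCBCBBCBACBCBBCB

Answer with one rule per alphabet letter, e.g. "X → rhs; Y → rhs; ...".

  step 1 ⇒ step 2: BBAC ⇒ CB·CB·AC·B
    A ↦ AC
    B ↦ CB
    C ↦ B

A->AC, B->CB, C->B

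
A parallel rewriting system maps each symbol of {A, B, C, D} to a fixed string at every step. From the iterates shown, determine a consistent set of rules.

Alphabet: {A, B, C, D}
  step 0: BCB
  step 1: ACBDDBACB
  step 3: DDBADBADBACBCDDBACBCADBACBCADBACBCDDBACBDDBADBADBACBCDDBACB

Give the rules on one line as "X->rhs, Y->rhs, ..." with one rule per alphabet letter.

A->C, B->ACB, C->DDB, D->ADB

  step 0 ⇒ step 1: BCB ⇒ ACB·DDB·ACB
    B ↦ ACB
    C ↦ DDB
    A ↦ C  (constrained at step 1)
    D ↦ ADB  (constrained at step 1)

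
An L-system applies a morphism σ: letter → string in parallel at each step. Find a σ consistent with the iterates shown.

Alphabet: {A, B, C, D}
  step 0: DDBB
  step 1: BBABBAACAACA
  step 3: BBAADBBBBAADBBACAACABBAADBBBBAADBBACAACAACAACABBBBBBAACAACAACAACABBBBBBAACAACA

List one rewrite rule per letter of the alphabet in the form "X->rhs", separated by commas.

  step 0 ⇒ step 1: DDBB ⇒ BBA·BBA·ACA·ACA
    B ↦ ACA
    D ↦ BBA
    A ↦ BB  (constrained at step 1)
    C ↦ AAD  (constrained at step 1)

A->BB, B->ACA, C->AAD, D->BBA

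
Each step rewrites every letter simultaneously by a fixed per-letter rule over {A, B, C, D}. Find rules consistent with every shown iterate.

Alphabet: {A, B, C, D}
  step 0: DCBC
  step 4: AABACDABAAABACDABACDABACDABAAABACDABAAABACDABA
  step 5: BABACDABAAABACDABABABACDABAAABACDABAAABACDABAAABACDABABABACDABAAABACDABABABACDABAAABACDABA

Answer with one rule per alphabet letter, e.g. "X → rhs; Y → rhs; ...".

  step 4 ⇒ step 5: AABACDABAAABACDABACDABACDABAAABACDABAAABACDABA ⇒ BA·BA·CDA·BA·A·A·BA·CDA·BA·BA·BA·CDA·BA·A·A·BA·CDA·BA·A·A·BA·CDA·BA·A·A·BA·CDA·BA·BA·BA·CDA·BA·A·A·BA·CDA·BA·BA·BA·CDA·BA·A·A·BA·CDA·BA
    A ↦ BA
    B ↦ CDA
    C ↦ A
    D ↦ A

A->BA, B->CDA, C->A, D->A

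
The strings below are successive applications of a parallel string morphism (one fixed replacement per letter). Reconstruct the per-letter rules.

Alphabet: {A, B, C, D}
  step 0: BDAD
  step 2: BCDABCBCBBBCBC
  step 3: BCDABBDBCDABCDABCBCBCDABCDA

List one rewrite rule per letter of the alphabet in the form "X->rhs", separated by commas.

A->D, B->BC, C->DA, D->BB

  step 2 ⇒ step 3: BCDABCBCBBBCBC ⇒ BC·DA·BB·D·BC·DA·BC·DA·BC·BC·BC·DA·BC·DA
    A ↦ D
    B ↦ BC
    C ↦ DA
    D ↦ BB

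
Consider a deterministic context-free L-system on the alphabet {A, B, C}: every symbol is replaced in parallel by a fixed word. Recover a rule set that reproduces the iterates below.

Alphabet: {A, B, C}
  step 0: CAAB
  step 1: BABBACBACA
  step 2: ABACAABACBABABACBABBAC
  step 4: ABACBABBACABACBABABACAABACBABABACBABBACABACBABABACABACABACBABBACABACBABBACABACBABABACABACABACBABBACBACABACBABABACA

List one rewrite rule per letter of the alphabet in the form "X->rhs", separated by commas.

  step 1 ⇒ step 2: BABBACBACA ⇒ A·BAC·A·A·BAC·BAB·A·BAC·BAB·BAC
    A ↦ BAC
    B ↦ A
    C ↦ BAB

A->BAC, B->A, C->BAB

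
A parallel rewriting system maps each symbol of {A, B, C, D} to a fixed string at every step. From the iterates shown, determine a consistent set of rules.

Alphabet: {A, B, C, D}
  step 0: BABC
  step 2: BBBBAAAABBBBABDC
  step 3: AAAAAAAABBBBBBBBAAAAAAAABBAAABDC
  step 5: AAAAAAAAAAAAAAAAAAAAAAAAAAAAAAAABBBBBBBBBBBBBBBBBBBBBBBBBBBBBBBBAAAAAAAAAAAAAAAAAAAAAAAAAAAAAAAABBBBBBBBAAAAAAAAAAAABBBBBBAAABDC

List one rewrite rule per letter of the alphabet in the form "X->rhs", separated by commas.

A->BB, B->AA, C->DC, D->AB

  step 2 ⇒ step 3: BBBBAAAABBBBABDC ⇒ AA·AA·AA·AA·BB·BB·BB·BB·AA·AA·AA·AA·BB·AA·AB·DC
    A ↦ BB
    B ↦ AA
    C ↦ DC
    D ↦ AB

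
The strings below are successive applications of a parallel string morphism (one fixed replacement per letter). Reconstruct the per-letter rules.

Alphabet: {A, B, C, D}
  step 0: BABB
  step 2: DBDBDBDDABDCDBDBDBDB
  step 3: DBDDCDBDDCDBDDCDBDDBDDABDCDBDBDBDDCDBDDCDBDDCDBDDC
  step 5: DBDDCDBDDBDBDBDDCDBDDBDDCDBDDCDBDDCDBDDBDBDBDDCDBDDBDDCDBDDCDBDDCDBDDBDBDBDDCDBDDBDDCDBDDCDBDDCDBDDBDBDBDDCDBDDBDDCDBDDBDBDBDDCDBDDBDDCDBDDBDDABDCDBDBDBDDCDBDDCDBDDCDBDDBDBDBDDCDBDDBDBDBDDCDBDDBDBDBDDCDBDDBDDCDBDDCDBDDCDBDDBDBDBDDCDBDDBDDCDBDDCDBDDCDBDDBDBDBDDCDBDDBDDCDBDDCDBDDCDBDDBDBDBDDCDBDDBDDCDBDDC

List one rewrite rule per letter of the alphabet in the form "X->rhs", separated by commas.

  step 2 ⇒ step 3: DBDBDBDDABDCDBDBDBDB ⇒ DBD·DC·DBD·DC·DBD·DC·DBD·DBD·DAB·DC·DBD·B·DBD·DC·DBD·DC·DBD·DC·DBD·DC
    A ↦ DAB
    B ↦ DC
    C ↦ B
    D ↦ DBD

A->DAB, B->DC, C->B, D->DBD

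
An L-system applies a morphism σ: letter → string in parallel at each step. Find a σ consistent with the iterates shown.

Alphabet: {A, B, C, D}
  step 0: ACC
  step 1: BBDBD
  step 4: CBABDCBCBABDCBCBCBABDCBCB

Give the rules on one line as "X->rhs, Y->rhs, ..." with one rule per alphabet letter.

A->B, B->CB, C->BD, D->A

  step 0 ⇒ step 1: ACC ⇒ B·BD·BD
    A ↦ B
    C ↦ BD
    B ↦ CB  (constrained at step 1)
    D ↦ A  (constrained at step 1)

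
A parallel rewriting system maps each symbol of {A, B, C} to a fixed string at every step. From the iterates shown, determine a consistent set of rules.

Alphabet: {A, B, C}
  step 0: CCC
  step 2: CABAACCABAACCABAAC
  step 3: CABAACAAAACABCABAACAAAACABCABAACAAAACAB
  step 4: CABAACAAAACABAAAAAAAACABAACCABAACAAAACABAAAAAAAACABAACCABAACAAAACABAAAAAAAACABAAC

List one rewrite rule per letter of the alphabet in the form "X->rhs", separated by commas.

  step 3 ⇒ step 4: CABAACAAAACABCABAACAAAACABCABAACAAAACAB ⇒ CAB·AA·C·AA·AA·CAB·AA·AA·AA·AA·CAB·AA·C·CAB·AA·C·AA·AA·CAB·AA·AA·AA·AA·CAB·AA·C·CAB·AA·C·AA·AA·CAB·AA·AA·AA·AA·CAB·AA·C
    A ↦ AA
    B ↦ C
    C ↦ CAB

A->AA, B->C, C->CAB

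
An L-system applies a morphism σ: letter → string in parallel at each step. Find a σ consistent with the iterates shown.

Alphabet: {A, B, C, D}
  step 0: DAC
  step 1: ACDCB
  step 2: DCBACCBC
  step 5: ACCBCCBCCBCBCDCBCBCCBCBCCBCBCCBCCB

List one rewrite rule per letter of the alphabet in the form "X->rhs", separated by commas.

A->D, B->C, C->CB, D->AC

  step 1 ⇒ step 2: ACDCB ⇒ D·CB·AC·CB·C
    A ↦ D
    B ↦ C
    C ↦ CB
    D ↦ AC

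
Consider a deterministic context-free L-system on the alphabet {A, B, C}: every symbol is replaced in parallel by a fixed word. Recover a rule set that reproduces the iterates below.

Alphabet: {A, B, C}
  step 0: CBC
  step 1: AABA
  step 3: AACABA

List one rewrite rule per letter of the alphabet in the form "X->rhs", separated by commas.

  step 0 ⇒ step 1: CBC ⇒ A·AB·A
    B ↦ AB
    C ↦ A
    A ↦ C  (constrained at step 1)

A->C, B->AB, C->A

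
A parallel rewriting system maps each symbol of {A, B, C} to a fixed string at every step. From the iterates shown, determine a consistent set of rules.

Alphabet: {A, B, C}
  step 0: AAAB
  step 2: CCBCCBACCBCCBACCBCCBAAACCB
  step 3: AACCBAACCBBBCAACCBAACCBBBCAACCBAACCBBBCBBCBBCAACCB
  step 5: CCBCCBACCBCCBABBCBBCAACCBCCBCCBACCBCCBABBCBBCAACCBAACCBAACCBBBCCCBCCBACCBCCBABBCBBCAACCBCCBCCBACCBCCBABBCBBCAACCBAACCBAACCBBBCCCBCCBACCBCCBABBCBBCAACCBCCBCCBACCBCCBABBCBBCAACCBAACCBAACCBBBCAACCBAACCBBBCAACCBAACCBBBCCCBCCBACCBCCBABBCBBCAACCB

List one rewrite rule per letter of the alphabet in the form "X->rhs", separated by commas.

  step 2 ⇒ step 3: CCBCCBACCBCCBACCBCCBAAACCB ⇒ A·A·CCB·A·A·CCB·BBC·A·A·CCB·A·A·CCB·BBC·A·A·CCB·A·A·CCB·BBC·BBC·BBC·A·A·CCB
    A ↦ BBC
    B ↦ CCB
    C ↦ A

A->BBC, B->CCB, C->A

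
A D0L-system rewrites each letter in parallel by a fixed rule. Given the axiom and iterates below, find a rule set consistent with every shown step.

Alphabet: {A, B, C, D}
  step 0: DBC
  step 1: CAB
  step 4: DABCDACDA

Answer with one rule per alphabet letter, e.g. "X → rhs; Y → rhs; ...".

A->DA, B->A, C->B, D->C

  step 0 ⇒ step 1: DBC ⇒ C·A·B
    B ↦ A
    C ↦ B
    D ↦ C
    A ↦ DA  (constrained at step 1)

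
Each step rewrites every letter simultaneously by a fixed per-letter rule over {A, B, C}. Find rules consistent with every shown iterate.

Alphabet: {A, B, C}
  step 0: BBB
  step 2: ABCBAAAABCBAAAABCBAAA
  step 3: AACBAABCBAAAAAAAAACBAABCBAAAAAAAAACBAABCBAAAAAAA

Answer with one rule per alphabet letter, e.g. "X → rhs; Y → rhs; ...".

  step 2 ⇒ step 3: ABCBAAAABCBAAAABCBAAA ⇒ AA·CBA·AB·CBA·AA·AA·AA·AA·CBA·AB·CBA·AA·AA·AA·AA·CBA·AB·CBA·AA·AA·AA
    A ↦ AA
    B ↦ CBA
    C ↦ AB

A->AA, B->CBA, C->AB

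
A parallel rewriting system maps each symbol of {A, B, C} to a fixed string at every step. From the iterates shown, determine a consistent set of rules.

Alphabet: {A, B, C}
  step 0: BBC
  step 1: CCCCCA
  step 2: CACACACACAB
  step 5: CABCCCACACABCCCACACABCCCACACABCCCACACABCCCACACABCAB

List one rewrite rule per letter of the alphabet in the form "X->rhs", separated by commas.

A->B, B->CC, C->CA

  step 1 ⇒ step 2: CCCCCA ⇒ CA·CA·CA·CA·CA·B
    A ↦ B
    C ↦ CA
  step 0 ⇒ step 1: BBC ⇒ CC·CC·CA
    B ↦ CC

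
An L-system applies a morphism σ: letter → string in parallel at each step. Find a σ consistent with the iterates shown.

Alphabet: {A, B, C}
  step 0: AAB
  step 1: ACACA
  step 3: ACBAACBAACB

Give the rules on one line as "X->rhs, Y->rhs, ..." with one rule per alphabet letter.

A->AC, B->A, C->B

  step 0 ⇒ step 1: AAB ⇒ AC·AC·A
    A ↦ AC
    B ↦ A
    C ↦ B  (constrained at step 1)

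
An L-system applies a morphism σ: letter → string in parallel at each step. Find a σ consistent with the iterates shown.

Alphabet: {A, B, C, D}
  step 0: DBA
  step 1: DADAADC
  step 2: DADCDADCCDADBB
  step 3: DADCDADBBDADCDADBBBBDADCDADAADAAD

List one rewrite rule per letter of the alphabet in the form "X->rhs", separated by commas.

  step 2 ⇒ step 3: DADCDADCCDADBB ⇒ DAD·C·DAD·BB·DAD·C·DAD·BB·BB·DAD·C·DAD·AAD·AAD
    A ↦ C
    B ↦ AAD
    C ↦ BB
    D ↦ DAD

A->C, B->AAD, C->BB, D->DAD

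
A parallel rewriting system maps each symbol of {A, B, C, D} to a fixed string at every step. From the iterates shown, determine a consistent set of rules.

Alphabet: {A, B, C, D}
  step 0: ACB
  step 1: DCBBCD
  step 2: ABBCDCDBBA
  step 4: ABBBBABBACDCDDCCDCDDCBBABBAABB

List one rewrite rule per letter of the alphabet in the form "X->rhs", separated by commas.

A->DC, B->CD, C->BB, D->A

  step 1 ⇒ step 2: DCBBCD ⇒ A·BB·CD·CD·BB·A
    B ↦ CD
    C ↦ BB
    D ↦ A
  step 0 ⇒ step 1: ACB ⇒ DC·BB·CD
    A ↦ DC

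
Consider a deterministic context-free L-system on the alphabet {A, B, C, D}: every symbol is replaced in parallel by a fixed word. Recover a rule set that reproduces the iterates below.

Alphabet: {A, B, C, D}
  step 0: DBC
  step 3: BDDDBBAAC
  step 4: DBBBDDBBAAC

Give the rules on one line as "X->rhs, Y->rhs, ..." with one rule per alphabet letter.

  step 3 ⇒ step 4: BDDDBBAAC ⇒ D·B·B·B·D·D·B·B·AAC
    A ↦ B
    B ↦ D
    C ↦ AAC
    D ↦ B

A->B, B->D, C->AAC, D->B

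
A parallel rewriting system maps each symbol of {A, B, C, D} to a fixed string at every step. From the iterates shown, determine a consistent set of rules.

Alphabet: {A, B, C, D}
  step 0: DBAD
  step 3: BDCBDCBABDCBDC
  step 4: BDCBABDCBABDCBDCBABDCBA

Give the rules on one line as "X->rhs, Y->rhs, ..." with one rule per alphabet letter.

  step 3 ⇒ step 4: BDCBDCBABDCBDC ⇒ BD·C·BA·BD·C·BA·BD·C·BD·C·BA·BD·C·BA
    A ↦ C
    B ↦ BD
    C ↦ BA
    D ↦ C

A->C, B->BD, C->BA, D->C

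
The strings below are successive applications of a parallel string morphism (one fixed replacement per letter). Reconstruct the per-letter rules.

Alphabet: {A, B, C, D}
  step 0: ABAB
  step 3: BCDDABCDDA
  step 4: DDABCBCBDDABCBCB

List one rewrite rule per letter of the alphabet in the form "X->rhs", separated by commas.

  step 3 ⇒ step 4: BCDDABCDDA ⇒ D·DA·BC·BC·B·D·DA·BC·BC·B
    A ↦ B
    B ↦ D
    C ↦ DA
    D ↦ BC

A->B, B->D, C->DA, D->BC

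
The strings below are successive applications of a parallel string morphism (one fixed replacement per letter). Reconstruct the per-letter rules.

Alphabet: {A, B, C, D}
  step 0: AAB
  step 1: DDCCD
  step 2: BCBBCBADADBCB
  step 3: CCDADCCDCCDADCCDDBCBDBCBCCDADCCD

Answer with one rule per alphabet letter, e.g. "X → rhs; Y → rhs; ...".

  step 2 ⇒ step 3: BCBBCBADADBCB ⇒ CCD·AD·CCD·CCD·AD·CCD·D·BCB·D·BCB·CCD·AD·CCD
    A ↦ D
    B ↦ CCD
    C ↦ AD
    D ↦ BCB

A->D, B->CCD, C->AD, D->BCB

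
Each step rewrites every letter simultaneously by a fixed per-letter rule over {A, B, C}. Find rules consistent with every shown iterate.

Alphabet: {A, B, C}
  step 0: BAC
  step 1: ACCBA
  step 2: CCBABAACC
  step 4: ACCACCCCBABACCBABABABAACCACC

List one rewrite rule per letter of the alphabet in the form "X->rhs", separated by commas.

A->CC, B->A, C->BA

  step 1 ⇒ step 2: ACCBA ⇒ CC·BA·BA·A·CC
    A ↦ CC
    B ↦ A
    C ↦ BA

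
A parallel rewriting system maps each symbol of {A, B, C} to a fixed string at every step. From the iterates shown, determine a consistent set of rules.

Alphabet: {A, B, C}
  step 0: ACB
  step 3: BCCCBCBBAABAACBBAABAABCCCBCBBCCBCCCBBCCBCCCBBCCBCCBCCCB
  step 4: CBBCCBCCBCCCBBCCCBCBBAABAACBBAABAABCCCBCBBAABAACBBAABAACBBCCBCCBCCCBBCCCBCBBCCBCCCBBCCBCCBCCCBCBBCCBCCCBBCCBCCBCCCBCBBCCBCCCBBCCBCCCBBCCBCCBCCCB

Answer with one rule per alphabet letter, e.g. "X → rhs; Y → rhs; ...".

  step 3 ⇒ step 4: BCCCBCBBAABAACBBAABAABCCCBCBBCCBCCCBBCCBCCCBBCCBCCBCCCB ⇒ CB·BCC·BCC·BCC·CB·BCC·CB·CB·BAA·BAA·CB·BAA·BAA·BCC·CB·CB·BAA·BAA·CB·BAA·BAA·CB·BCC·BCC·BCC·CB·BCC·CB·CB·BCC·BCC·CB·BCC·BCC·BCC·CB·CB·BCC·BCC·CB·BCC·BCC·BCC·CB·CB·BCC·BCC·CB·BCC·BCC·CB·BCC·BCC·BCC·CB
    A ↦ BAA
    B ↦ CB
    C ↦ BCC

A->BAA, B->CB, C->BCC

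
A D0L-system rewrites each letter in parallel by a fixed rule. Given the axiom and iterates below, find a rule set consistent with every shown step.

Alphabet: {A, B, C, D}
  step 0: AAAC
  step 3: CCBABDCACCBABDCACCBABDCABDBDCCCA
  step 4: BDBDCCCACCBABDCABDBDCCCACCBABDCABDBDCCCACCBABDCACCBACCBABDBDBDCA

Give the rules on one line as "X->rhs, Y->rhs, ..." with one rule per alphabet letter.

  step 3 ⇒ step 4: CCBABDCACCBABDCACCBABDCABDBDCCCA ⇒ BD·BD·CC·CA·CC·BA·BD·CA·BD·BD·CC·CA·CC·BA·BD·CA·BD·BD·CC·CA·CC·BA·BD·CA·CC·BA·CC·BA·BD·BD·BD·CA
    A ↦ CA
    B ↦ CC
    C ↦ BD
    D ↦ BA

A->CA, B->CC, C->BD, D->BA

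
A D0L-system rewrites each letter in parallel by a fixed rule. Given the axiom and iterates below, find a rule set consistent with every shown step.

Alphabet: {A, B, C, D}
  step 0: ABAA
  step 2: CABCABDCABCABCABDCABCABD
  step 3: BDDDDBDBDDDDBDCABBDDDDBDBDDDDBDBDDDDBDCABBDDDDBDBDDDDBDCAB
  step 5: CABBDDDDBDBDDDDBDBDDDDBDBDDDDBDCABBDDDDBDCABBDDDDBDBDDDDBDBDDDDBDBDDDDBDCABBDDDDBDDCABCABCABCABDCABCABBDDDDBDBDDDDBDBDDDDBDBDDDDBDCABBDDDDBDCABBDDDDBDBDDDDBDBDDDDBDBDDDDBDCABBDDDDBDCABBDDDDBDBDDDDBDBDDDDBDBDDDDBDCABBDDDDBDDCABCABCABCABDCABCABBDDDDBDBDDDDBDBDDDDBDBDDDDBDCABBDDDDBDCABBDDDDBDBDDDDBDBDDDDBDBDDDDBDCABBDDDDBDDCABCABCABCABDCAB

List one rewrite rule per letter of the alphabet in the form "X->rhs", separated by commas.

A->DDB, B->D, C->BDD, D->CAB

  step 2 ⇒ step 3: CABCABDCABCABCABDCABCABD ⇒ BDD·DDB·D·BDD·DDB·D·CAB·BDD·DDB·D·BDD·DDB·D·BDD·DDB·D·CAB·BDD·DDB·D·BDD·DDB·D·CAB
    A ↦ DDB
    B ↦ D
    C ↦ BDD
    D ↦ CAB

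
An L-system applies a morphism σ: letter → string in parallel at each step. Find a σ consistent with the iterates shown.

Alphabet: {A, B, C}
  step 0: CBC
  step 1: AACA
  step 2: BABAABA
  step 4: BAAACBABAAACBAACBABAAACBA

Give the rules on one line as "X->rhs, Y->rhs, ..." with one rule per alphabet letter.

A->BA, B->AC, C->A

  step 1 ⇒ step 2: AACA ⇒ BA·BA·A·BA
    A ↦ BA
    C ↦ A
  step 0 ⇒ step 1: CBC ⇒ A·AC·A
    B ↦ AC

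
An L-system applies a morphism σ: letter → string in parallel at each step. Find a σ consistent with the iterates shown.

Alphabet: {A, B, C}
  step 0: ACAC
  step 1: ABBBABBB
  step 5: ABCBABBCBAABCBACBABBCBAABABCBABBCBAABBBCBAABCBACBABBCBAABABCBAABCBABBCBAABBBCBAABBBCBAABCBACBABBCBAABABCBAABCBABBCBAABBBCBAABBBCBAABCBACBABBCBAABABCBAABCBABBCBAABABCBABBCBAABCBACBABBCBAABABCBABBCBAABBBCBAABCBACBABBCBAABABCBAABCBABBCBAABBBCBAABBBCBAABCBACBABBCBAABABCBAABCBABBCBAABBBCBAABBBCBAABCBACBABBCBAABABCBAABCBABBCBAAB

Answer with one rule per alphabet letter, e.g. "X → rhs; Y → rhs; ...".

A->AB, B->CBA, C->BB

  step 0 ⇒ step 1: ACAC ⇒ AB·BB·AB·BB
    A ↦ AB
    C ↦ BB
    B ↦ CBA  (constrained at step 1)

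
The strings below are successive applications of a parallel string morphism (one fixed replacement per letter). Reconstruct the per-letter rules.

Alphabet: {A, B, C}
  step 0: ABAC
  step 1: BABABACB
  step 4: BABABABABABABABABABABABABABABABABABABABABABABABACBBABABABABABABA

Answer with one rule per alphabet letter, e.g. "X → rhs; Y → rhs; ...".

A->BA, B->BA, C->CB

  step 0 ⇒ step 1: ABAC ⇒ BA·BA·BA·CB
    A ↦ BA
    B ↦ BA
    C ↦ CB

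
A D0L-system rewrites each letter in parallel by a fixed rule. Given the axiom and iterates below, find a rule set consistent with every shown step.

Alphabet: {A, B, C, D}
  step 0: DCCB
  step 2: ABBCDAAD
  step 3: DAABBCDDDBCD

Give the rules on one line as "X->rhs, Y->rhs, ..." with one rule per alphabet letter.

  step 2 ⇒ step 3: ABBCDAAD ⇒ D·A·A·B·BCD·D·D·BCD
    A ↦ D
    B ↦ A
    C ↦ B
    D ↦ BCD

A->D, B->A, C->B, D->BCD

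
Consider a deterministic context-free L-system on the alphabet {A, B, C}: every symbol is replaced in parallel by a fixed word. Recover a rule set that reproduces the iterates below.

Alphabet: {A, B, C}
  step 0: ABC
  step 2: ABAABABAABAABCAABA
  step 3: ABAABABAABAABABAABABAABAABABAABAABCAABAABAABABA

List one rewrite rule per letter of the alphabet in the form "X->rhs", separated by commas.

A->ABA, B->AB, C->CA

  step 2 ⇒ step 3: ABAABABAABAABCAABA ⇒ ABA·AB·ABA·ABA·AB·ABA·AB·ABA·ABA·AB·ABA·ABA·AB·CA·ABA·ABA·AB·ABA
    A ↦ ABA
    B ↦ AB
    C ↦ CA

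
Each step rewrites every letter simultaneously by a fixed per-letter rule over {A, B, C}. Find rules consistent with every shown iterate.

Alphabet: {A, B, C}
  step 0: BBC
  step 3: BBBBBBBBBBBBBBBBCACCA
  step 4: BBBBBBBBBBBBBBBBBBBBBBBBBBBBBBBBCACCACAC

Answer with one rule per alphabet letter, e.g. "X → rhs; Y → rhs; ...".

  step 3 ⇒ step 4: BBBBBBBBBBBBBBBBCACCA ⇒ BB·BB·BB·BB·BB·BB·BB·BB·BB·BB·BB·BB·BB·BB·BB·BB·CA·C·CA·CA·C
    A ↦ C
    B ↦ BB
    C ↦ CA

A->C, B->BB, C->CA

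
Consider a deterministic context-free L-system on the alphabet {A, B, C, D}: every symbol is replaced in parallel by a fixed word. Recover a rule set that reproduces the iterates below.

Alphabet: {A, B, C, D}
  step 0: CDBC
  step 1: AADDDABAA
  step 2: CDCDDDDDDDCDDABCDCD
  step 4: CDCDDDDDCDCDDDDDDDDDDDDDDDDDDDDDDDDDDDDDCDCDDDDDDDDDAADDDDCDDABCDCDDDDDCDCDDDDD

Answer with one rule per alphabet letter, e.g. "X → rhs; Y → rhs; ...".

  step 1 ⇒ step 2: AADDDABAA ⇒ CD·CD·DD·DD·DD·CD·DAB·CD·CD
    A ↦ CD
    B ↦ DAB
    D ↦ DD
  step 0 ⇒ step 1: CDBC ⇒ AA·DD·DAB·AA
    C ↦ AA

A->CD, B->DAB, C->AA, D->DD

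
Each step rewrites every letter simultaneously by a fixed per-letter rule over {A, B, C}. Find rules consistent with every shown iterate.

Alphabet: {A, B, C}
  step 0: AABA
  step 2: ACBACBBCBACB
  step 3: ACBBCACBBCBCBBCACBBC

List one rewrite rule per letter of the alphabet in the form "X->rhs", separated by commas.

A->AC, B->BC, C->B

  step 2 ⇒ step 3: ACBACBBCBACB ⇒ AC·B·BC·AC·B·BC·BC·B·BC·AC·B·BC
    A ↦ AC
    B ↦ BC
    C ↦ B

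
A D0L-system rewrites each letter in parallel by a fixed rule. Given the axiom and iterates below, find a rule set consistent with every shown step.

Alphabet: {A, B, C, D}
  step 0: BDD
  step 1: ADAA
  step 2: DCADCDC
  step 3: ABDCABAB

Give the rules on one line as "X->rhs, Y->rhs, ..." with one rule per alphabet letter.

  step 2 ⇒ step 3: DCADCDC ⇒ A·B·DC·A·B·A·B
    A ↦ DC
    C ↦ B
    D ↦ A
  step 0 ⇒ step 1: BDD ⇒ AD·A·A
    B ↦ AD

A->DC, B->AD, C->B, D->A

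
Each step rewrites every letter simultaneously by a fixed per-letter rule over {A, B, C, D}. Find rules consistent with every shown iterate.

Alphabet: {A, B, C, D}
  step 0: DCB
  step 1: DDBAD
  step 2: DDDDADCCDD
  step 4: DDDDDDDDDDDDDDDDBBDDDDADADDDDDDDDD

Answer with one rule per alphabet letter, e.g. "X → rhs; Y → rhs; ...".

  step 1 ⇒ step 2: DDBAD ⇒ DD·DD·AD·CC·DD
    A ↦ CC
    B ↦ AD
    D ↦ DD
  step 0 ⇒ step 1: DCB ⇒ DD·B·AD
    C ↦ B

A->CC, B->AD, C->B, D->DD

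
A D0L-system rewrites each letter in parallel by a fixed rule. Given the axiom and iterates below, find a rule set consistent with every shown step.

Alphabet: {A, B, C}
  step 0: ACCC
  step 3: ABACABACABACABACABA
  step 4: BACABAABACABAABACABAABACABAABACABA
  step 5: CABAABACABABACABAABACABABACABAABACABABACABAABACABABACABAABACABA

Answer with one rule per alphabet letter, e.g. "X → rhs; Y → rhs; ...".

A->BA, B->CA, C->A

  step 4 ⇒ step 5: BACABAABACABAABACABAABACABAABACABA ⇒ CA·BA·A·BA·CA·BA·BA·CA·BA·A·BA·CA·BA·BA·CA·BA·A·BA·CA·BA·BA·CA·BA·A·BA·CA·BA·BA·CA·BA·A·BA·CA·BA
    A ↦ BA
    B ↦ CA
    C ↦ A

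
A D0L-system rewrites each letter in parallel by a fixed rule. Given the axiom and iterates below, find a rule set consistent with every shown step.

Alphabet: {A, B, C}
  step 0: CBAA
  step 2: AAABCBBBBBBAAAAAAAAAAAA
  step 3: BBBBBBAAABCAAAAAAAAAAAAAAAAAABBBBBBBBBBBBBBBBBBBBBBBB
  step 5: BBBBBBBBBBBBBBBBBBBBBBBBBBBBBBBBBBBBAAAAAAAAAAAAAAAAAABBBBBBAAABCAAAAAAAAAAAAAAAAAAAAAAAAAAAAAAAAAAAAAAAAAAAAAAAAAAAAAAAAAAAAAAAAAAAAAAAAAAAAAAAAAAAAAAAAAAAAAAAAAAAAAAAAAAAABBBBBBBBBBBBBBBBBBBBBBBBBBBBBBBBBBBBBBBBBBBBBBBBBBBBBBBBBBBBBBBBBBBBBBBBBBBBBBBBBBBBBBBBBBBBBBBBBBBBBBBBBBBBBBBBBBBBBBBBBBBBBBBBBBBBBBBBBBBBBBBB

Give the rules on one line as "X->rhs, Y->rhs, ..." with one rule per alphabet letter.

  step 2 ⇒ step 3: AAABCBBBBBBAAAAAAAAAAAA ⇒ BB·BB·BB·AAA·BC·AAA·AAA·AAA·AAA·AAA·AAA·BB·BB·BB·BB·BB·BB·BB·BB·BB·BB·BB·BB
    A ↦ BB
    B ↦ AAA
    C ↦ BC

A->BB, B->AAA, C->BC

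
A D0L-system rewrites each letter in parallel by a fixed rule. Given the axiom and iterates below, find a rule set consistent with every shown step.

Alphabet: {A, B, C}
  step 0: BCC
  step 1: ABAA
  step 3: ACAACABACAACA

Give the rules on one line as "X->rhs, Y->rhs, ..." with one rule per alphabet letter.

A->AC, B->AB, C->A

  step 0 ⇒ step 1: BCC ⇒ AB·A·A
    B ↦ AB
    C ↦ A
    A ↦ AC  (constrained at step 1)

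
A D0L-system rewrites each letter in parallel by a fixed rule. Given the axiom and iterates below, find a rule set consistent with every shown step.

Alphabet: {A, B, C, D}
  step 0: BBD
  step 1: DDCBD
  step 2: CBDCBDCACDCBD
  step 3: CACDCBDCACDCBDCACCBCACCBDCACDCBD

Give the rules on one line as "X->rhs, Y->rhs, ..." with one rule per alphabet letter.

A->CB, B->D, C->CAC, D->CBD

  step 2 ⇒ step 3: CBDCBDCACDCBD ⇒ CAC·D·CBD·CAC·D·CBD·CAC·CB·CAC·CBD·CAC·D·CBD
    A ↦ CB
    B ↦ D
    C ↦ CAC
    D ↦ CBD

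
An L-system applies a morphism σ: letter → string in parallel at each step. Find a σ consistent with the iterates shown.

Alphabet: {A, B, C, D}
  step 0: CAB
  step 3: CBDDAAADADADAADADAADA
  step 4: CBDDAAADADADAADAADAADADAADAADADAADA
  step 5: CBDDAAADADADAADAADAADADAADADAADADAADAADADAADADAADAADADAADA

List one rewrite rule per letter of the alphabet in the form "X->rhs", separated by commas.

  step 4 ⇒ step 5: CBDDAAADADADAADAADAADADAADAADADAADA ⇒ CBD·DA·A·A·DA·DA·DA·A·DA·A·DA·A·DA·DA·A·DA·DA·A·DA·DA·A·DA·A·DA·DA·A·DA·DA·A·DA·A·DA·DA·A·DA
    A ↦ DA
    B ↦ DA
    C ↦ CBD
    D ↦ A

A->DA, B->DA, C->CBD, D->A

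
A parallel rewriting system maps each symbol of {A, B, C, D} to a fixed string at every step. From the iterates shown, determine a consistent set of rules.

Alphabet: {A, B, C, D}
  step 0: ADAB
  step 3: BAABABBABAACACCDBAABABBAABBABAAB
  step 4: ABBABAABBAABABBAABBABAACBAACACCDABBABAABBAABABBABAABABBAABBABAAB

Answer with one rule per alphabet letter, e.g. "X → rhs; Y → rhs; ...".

A->BA, B->AB, C->AC, D->CD

  step 3 ⇒ step 4: BAABABBABAACACCDBAABABBAABBABAAB ⇒ AB·BA·BA·AB·BA·AB·AB·BA·AB·BA·BA·AC·BA·AC·AC·CD·AB·BA·BA·AB·BA·AB·AB·BA·BA·AB·AB·BA·AB·BA·BA·AB
    A ↦ BA
    B ↦ AB
    C ↦ AC
    D ↦ CD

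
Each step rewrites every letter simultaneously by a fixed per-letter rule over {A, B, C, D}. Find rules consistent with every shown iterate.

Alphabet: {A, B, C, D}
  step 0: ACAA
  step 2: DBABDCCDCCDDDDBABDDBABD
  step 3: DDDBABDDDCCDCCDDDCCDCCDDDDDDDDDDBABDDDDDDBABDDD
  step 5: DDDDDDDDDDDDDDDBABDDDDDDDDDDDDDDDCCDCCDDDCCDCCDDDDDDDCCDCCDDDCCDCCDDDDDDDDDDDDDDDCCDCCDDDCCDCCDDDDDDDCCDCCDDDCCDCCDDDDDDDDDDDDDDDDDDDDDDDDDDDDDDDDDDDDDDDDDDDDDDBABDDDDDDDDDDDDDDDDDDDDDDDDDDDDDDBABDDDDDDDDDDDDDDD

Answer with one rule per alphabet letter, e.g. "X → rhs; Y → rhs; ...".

A->BAB, B->D, C->CCD, D->DD

  step 2 ⇒ step 3: DBABDCCDCCDDDDBABDDBABD ⇒ DD·D·BAB·D·DD·CCD·CCD·DD·CCD·CCD·DD·DD·DD·DD·D·BAB·D·DD·DD·D·BAB·D·DD
    A ↦ BAB
    B ↦ D
    C ↦ CCD
    D ↦ DD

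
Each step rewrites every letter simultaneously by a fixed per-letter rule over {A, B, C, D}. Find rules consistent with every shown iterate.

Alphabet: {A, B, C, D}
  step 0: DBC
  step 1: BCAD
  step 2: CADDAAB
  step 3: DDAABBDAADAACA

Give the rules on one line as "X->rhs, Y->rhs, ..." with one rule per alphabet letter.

A->DAA, B->CA, C->D, D->B

  step 2 ⇒ step 3: CADDAAB ⇒ D·DAA·B·B·DAA·DAA·CA
    A ↦ DAA
    B ↦ CA
    C ↦ D
    D ↦ B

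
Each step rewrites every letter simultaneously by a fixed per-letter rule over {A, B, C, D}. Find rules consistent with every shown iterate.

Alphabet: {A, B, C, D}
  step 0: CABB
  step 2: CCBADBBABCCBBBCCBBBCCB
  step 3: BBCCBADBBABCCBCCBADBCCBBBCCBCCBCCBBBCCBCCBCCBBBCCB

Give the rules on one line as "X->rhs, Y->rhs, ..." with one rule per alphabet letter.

A->ADB, B->CCB, C->B, D->BAB

  step 2 ⇒ step 3: CCBADBBABCCBBBCCBBBCCB ⇒ B·B·CCB·ADB·BAB·CCB·CCB·ADB·CCB·B·B·CCB·CCB·CCB·B·B·CCB·CCB·CCB·B·B·CCB
    A ↦ ADB
    B ↦ CCB
    C ↦ B
    D ↦ BAB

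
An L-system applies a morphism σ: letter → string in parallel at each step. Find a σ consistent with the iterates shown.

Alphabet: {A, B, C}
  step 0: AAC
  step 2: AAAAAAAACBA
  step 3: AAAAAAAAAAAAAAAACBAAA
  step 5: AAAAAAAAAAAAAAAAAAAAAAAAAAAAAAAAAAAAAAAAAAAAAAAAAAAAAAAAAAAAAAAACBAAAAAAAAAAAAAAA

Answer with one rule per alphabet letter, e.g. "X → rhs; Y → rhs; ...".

A->AA, B->A, C->CB

  step 2 ⇒ step 3: AAAAAAAACBA ⇒ AA·AA·AA·AA·AA·AA·AA·AA·CB·A·AA
    A ↦ AA
    B ↦ A
    C ↦ CB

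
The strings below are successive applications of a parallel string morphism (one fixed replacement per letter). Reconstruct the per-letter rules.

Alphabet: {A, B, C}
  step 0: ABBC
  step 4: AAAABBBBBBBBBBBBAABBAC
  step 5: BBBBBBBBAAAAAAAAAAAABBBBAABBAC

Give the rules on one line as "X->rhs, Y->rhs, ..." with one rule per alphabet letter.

A->BB, B->A, C->AC

  step 4 ⇒ step 5: AAAABBBBBBBBBBBBAABBAC ⇒ BB·BB·BB·BB·A·A·A·A·A·A·A·A·A·A·A·A·BB·BB·A·A·BB·AC
    A ↦ BB
    B ↦ A
    C ↦ AC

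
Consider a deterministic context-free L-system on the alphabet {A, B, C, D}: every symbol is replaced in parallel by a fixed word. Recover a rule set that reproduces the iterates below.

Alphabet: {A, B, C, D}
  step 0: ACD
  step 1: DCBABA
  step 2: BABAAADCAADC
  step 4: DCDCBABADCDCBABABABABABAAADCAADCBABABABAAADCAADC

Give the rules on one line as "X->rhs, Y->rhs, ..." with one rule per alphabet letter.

  step 1 ⇒ step 2: DCBABA ⇒ BA·BA·AA·DC·AA·DC
    A ↦ DC
    B ↦ AA
    C ↦ BA
    D ↦ BA

A->DC, B->AA, C->BA, D->BA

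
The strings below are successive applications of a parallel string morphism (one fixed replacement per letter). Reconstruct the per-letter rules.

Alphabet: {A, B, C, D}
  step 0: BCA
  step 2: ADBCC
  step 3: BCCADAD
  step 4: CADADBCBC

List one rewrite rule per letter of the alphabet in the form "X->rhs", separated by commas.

A->B, B->C, C->AD, D->C

  step 3 ⇒ step 4: BCCADAD ⇒ C·AD·AD·B·C·B·C
    A ↦ B
    B ↦ C
    C ↦ AD
    D ↦ C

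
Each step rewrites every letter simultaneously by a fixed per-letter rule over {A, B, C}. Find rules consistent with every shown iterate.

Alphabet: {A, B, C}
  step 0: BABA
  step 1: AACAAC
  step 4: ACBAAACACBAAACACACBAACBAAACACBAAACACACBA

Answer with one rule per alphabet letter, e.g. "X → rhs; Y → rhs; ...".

  step 0 ⇒ step 1: BABA ⇒ A·AC·A·AC
    A ↦ AC
    B ↦ A
    C ↦ BA  (constrained at step 1)

A->AC, B->A, C->BA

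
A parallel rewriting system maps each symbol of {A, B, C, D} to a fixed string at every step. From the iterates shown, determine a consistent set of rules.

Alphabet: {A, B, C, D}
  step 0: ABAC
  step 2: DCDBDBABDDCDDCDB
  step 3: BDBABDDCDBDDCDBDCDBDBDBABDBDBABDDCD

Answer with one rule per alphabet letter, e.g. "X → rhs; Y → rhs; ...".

  step 2 ⇒ step 3: DCDBDBABDDCDDCDB ⇒ BD·BA·BD·DCD·BD·DCD·B·DCD·BD·BD·BA·BD·BD·BA·BD·DCD
    A ↦ B
    B ↦ DCD
    C ↦ BA
    D ↦ BD

A->B, B->DCD, C->BA, D->BD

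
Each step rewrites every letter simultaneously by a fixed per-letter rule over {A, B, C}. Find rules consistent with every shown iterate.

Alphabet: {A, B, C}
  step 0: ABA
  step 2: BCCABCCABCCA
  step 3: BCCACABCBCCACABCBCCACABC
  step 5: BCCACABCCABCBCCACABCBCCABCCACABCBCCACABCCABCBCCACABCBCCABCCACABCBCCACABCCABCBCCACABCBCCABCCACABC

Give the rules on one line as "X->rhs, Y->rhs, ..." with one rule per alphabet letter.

A->BC, B->BC, C->CA

  step 2 ⇒ step 3: BCCABCCABCCA ⇒ BC·CA·CA·BC·BC·CA·CA·BC·BC·CA·CA·BC
    A ↦ BC
    B ↦ BC
    C ↦ CA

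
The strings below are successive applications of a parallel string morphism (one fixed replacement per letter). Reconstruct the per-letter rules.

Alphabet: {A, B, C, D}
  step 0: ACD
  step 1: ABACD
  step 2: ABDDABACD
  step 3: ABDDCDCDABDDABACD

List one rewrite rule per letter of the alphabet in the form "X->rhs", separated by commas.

A->AB, B->DD, C->A, D->CD

  step 2 ⇒ step 3: ABDDABACD ⇒ AB·DD·CD·CD·AB·DD·AB·A·CD
    A ↦ AB
    B ↦ DD
    C ↦ A
    D ↦ CD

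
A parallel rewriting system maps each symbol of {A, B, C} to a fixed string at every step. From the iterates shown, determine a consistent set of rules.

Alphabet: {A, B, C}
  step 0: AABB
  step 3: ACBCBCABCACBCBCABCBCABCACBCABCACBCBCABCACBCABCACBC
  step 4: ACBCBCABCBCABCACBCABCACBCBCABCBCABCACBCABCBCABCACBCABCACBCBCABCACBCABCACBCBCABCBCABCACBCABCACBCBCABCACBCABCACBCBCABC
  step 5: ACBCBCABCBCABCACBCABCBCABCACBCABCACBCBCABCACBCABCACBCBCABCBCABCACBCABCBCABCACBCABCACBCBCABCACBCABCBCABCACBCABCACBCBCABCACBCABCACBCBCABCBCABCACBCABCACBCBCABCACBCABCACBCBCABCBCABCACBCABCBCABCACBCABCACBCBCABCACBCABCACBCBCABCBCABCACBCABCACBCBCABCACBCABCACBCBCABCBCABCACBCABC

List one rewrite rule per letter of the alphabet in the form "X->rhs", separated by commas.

A->AC, B->BCA, C->BC

  step 4 ⇒ step 5: ACBCBCABCBCABCACBCABCACBCBCABCBCABCACBCABCBCABCACBCABCACBCBCABCACBCABCACBCBCABCBCABCACBCABCACBCBCABCACBCABCACBCBCABC ⇒ AC·BC·BCA·BC·BCA·BC·AC·BCA·BC·BCA·BC·AC·BCA·BC·AC·BC·BCA·BC·AC·BCA·BC·AC·BC·BCA·BC·BCA·BC·AC·BCA·BC·BCA·BC·AC·BCA·BC·AC·BC·BCA·BC·AC·BCA·BC·BCA·BC·AC·BCA·BC·AC·BC·BCA·BC·AC·BCA·BC·AC·BC·BCA·BC·BCA·BC·AC·BCA·BC·AC·BC·BCA·BC·AC·BCA·BC·AC·BC·BCA·BC·BCA·BC·AC·BCA·BC·BCA·BC·AC·BCA·BC·AC·BC·BCA·BC·AC·BCA·BC·AC·BC·BCA·BC·BCA·BC·AC·BCA·BC·AC·BC·BCA·BC·AC·BCA·BC·AC·BC·BCA·BC·BCA·BC·AC·BCA·BC
    A ↦ AC
    B ↦ BCA
    C ↦ BC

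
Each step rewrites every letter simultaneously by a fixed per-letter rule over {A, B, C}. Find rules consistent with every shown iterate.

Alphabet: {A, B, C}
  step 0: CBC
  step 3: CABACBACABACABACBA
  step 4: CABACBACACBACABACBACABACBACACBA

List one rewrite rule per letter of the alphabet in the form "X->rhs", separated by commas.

A->BA, B->C, C->CA

  step 3 ⇒ step 4: CABACBACABACABACBA ⇒ CA·BA·C·BA·CA·C·BA·CA·BA·C·BA·CA·BA·C·BA·CA·C·BA
    A ↦ BA
    B ↦ C
    C ↦ CA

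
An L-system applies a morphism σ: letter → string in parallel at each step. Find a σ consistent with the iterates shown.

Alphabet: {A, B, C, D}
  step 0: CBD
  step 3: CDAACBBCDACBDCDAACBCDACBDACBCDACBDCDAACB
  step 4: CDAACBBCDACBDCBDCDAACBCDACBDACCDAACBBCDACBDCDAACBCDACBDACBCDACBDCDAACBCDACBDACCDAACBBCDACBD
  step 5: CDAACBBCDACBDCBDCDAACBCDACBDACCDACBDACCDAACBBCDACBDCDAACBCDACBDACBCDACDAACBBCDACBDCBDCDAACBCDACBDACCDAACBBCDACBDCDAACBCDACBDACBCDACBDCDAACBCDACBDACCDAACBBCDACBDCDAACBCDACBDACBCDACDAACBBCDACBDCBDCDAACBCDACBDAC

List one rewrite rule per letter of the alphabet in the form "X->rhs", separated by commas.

  step 4 ⇒ step 5: CDAACBBCDACBDCBDCDAACBCDACBDACCDAACBBCDACBDCDAACBCDACBDACBCDACBDCDAACBCDACBDACCDAACBBCDACBD ⇒ CDA·AC·B·B·CDA·CBD·CBD·CDA·AC·B·CDA·CBD·AC·CDA·CBD·AC·CDA·AC·B·B·CDA·CBD·CDA·AC·B·CDA·CBD·AC·B·CDA·CDA·AC·B·B·CDA·CBD·CBD·CDA·AC·B·CDA·CBD·AC·CDA·AC·B·B·CDA·CBD·CDA·AC·B·CDA·CBD·AC·B·CDA·CBD·CDA·AC·B·CDA·CBD·AC·CDA·AC·B·B·CDA·CBD·CDA·AC·B·CDA·CBD·AC·B·CDA·CDA·AC·B·B·CDA·CBD·CBD·CDA·AC·B·CDA·CBD·AC
    A ↦ B
    B ↦ CBD
    C ↦ CDA
    D ↦ AC

A->B, B->CBD, C->CDA, D->AC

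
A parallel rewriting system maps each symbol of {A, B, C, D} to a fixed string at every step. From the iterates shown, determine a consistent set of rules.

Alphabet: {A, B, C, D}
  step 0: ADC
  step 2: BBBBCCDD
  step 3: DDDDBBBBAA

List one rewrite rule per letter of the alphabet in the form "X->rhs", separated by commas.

A->CC, B->D, C->BB, D->A

  step 2 ⇒ step 3: BBBBCCDD ⇒ D·D·D·D·BB·BB·A·A
    B ↦ D
    C ↦ BB
    D ↦ A
    A ↦ CC  (constrained at step 0)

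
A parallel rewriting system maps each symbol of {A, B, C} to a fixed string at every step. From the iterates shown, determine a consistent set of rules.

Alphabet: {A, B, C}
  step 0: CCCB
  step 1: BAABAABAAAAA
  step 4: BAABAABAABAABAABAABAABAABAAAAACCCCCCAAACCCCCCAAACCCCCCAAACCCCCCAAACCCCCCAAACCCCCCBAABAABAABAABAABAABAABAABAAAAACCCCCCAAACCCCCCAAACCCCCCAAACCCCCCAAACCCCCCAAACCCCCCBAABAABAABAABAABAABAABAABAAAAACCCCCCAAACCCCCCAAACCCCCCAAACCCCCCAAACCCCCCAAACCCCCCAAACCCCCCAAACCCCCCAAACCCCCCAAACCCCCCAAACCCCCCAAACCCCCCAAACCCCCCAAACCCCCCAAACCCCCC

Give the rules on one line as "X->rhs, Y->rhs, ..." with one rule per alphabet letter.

  step 0 ⇒ step 1: CCCB ⇒ BAA·BAA·BAA·AAA
    B ↦ AAA
    C ↦ BAA
    A ↦ CCC  (constrained at step 1)

A->CCC, B->AAA, C->BAA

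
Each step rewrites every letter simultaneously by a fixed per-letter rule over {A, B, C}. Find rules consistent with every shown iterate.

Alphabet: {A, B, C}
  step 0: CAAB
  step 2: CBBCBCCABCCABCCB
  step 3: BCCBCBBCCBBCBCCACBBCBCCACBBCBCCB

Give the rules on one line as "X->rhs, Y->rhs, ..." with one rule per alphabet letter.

A->CA, B->CB, C->BC

  step 2 ⇒ step 3: CBBCBCCABCCABCCB ⇒ BC·CB·CB·BC·CB·BC·BC·CA·CB·BC·BC·CA·CB·BC·BC·CB
    A ↦ CA
    B ↦ CB
    C ↦ BC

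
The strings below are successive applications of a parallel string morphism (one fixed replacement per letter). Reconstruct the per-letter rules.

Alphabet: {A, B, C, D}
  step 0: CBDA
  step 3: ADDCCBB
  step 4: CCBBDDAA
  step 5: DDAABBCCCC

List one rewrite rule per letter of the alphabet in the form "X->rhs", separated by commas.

A->CC, B->A, C->D, D->B

  step 4 ⇒ step 5: CCBBDDAA ⇒ D·D·A·A·B·B·CC·CC
    A ↦ CC
    B ↦ A
    C ↦ D
    D ↦ B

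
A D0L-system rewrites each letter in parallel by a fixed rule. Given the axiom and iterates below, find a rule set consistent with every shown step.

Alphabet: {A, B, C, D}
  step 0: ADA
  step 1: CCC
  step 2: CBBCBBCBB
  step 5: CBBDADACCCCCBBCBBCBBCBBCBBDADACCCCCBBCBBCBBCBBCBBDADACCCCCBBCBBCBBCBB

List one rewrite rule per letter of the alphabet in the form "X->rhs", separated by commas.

  step 1 ⇒ step 2: CCC ⇒ CBB·CBB·CBB
    C ↦ CBB
  step 0 ⇒ step 1: ADA ⇒ C·C·C
    A ↦ C
    B ↦ DA  (constrained at step 2)
  step 0 ⇒ step 1: ADA ⇒ C·C·C
    D ↦ C

A->C, B->DA, C->CBB, D->C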